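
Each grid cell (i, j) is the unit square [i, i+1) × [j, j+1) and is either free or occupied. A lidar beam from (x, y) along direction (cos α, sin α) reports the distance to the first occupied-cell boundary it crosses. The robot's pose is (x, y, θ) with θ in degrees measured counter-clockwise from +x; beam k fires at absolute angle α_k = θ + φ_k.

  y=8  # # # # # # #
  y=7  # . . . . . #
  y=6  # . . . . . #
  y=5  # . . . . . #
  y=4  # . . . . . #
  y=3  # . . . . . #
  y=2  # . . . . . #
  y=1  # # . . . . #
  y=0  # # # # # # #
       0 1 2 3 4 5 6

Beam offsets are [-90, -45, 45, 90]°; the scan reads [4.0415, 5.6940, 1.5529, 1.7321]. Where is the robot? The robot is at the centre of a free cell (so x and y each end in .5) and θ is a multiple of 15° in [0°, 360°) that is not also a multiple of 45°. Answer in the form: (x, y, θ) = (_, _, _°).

Enumerate (i+0.5, j+0.5, θ) over the 34 free cells and 16 admissible headings. For each, cast all 4 beams and compare to the given ranges.
  (5.5, 7.5, 255°): beam 1 = 1.9319 ≠ 4.0415 ✗
  (5.5, 6.5, 150°): beam 1 = 1.0000 ≠ 4.0415 ✗
  (5.5, 3.5, 165°): beam 1 = 1.9319 ≠ 4.0415 ✗
  (5.5, 6.5, 105°): beam 1 = 0.5176 ≠ 4.0415 ✗
  (3.5, 1.5, 30°): beam 1 = 0.5774 ≠ 4.0415 ✗
  …
  (4.5, 6.5, 300°): r_1=4.0415, r_2=5.6940, r_3=1.5529, r_4=1.7321 — all match ✓
No second candidate reproduces the full scan.

(x, y, θ) = (4.5, 6.5, 300°)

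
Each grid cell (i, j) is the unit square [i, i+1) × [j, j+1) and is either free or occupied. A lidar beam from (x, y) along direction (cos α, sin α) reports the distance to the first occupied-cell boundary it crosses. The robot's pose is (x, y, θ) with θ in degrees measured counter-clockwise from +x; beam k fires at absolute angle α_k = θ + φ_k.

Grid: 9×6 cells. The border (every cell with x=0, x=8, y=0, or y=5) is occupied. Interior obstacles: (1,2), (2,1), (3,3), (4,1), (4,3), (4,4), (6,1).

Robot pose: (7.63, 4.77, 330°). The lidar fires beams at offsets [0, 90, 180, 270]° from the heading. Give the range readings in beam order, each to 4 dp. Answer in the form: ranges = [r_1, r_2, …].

ranges = [0.4272, 0.2656, 0.4600, 3.1985]

beam 1: φ=0°, α=330°
  direction (0.8660, -0.5000); cell (7,4); t to first gridline: x 0.4272, y 1.5400 (then +1.1547 / +2.0000)
    (8,4) via x @ 0.4272  # hit
  → r_1 = 0.4272
beam 2: φ=90°, α=60°
  direction (0.5000, 0.8660); cell (7,4); t to first gridline: x 0.7400, y 0.2656 (then +2.0000 / +1.1547)
    (7,5) via y @ 0.2656  # hit
  → r_2 = 0.2656
beam 3: φ=180°, α=150°
  direction (-0.8660, 0.5000); cell (7,4); t to first gridline: x 0.7275, y 0.4600 (then +1.1547 / +2.0000)
    (7,5) via y @ 0.4600  # hit
  → r_3 = 0.4600
beam 4: φ=270°, α=240°
  direction (-0.5000, -0.8660); cell (7,4); t to first gridline: x 1.2600, y 0.8891 (then +2.0000 / +1.1547)
    (7,3) via y @ 0.8891
    (6,3) via x @ 1.2600
    (6,2) via y @ 2.0438
    (6,1) via y @ 3.1985  # hit
  → r_4 = 3.1985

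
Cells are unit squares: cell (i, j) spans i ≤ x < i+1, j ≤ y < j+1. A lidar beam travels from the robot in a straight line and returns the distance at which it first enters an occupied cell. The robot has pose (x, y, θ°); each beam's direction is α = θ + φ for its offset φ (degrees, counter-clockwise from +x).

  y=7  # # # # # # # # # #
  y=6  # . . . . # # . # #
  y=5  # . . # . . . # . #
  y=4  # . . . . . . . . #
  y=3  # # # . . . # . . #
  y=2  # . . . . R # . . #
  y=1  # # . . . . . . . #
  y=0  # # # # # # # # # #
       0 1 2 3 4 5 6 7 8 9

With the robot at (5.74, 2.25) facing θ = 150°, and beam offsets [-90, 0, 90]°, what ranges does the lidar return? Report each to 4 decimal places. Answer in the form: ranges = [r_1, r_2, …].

beam 1: φ=-90°, α=60°
  cosα=0.5000 sinα=0.8660 | (5,2) | tMaxX 0.5200 tMaxY 0.8660 | tΔX 2.0000 tΔY 1.1547
    t=0.5200 [x] (6,2) — stop
  → r_1 = 0.5200
beam 2: φ=0°, α=150°
  cosα=-0.8660 sinα=0.5000 | (5,2) | tMaxX 0.8545 tMaxY 1.5000 | tΔX 1.1547 tΔY 2.0000
    t=0.8545 [x] (4,2)
    t=1.5000 [y] (4,3)
    t=2.0092 [x] (3,3)
    t=3.1639 [x] (2,3) — stop
  → r_2 = 3.1639
beam 3: φ=90°, α=240°
  cosα=-0.5000 sinα=-0.8660 | (5,2) | tMaxX 1.4800 tMaxY 0.2887 | tΔX 2.0000 tΔY 1.1547
    t=0.2887 [y] (5,1)
    t=1.4434 [y] (5,0) — stop
  → r_3 = 1.4434

ranges = [0.5200, 3.1639, 1.4434]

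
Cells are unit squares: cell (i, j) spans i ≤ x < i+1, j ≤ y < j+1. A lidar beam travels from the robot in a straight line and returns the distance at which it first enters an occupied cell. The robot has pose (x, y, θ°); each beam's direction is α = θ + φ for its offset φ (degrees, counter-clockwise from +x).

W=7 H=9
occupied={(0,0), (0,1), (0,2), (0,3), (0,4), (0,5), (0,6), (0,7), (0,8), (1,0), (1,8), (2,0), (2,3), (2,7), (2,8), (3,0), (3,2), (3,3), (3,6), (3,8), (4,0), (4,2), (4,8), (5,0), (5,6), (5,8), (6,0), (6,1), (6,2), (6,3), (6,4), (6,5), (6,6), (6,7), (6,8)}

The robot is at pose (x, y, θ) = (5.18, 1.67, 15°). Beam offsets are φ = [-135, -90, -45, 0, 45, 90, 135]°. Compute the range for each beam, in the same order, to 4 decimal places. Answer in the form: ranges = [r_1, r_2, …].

ranges = [0.7736, 0.6936, 0.9469, 0.8489, 1.6400, 0.6955, 0.6600]

beam 1: φ=-135°, α=240°
  d=(-0.5000,-0.8660)  start (5,1)  tX=0.3600 tY=0.7736  stride 1/|dx|=2.0000 1/|dy|=1.1547
    cross x-line → (4,1), t=0.3600
    cross y-line → (4,0), t=0.7736 (wall)
  → r_1 = 0.7736
beam 2: φ=-90°, α=285°
  d=(0.2588,-0.9659)  start (5,1)  tX=3.1682 tY=0.6936  stride 1/|dx|=3.8637 1/|dy|=1.0353
    cross y-line → (5,0), t=0.6936 (wall)
  → r_2 = 0.6936
beam 3: φ=-45°, α=330°
  d=(0.8660,-0.5000)  start (5,1)  tX=0.9469 tY=1.3400  stride 1/|dx|=1.1547 1/|dy|=2.0000
    cross x-line → (6,1), t=0.9469 (wall)
  → r_3 = 0.9469
beam 4: φ=0°, α=15°
  d=(0.9659,0.2588)  start (5,1)  tX=0.8489 tY=1.2750  stride 1/|dx|=1.0353 1/|dy|=3.8637
    cross x-line → (6,1), t=0.8489 (wall)
  → r_4 = 0.8489
beam 5: φ=45°, α=60°
  d=(0.5000,0.8660)  start (5,1)  tX=1.6400 tY=0.3811  stride 1/|dx|=2.0000 1/|dy|=1.1547
    cross y-line → (5,2), t=0.3811
    cross y-line → (5,3), t=1.5358
    cross x-line → (6,3), t=1.6400 (wall)
  → r_5 = 1.6400
beam 6: φ=90°, α=105°
  d=(-0.2588,0.9659)  start (5,1)  tX=0.6955 tY=0.3416  stride 1/|dx|=3.8637 1/|dy|=1.0353
    cross y-line → (5,2), t=0.3416
    cross x-line → (4,2), t=0.6955 (wall)
  → r_6 = 0.6955
beam 7: φ=135°, α=150°
  d=(-0.8660,0.5000)  start (5,1)  tX=0.2078 tY=0.6600  stride 1/|dx|=1.1547 1/|dy|=2.0000
    cross x-line → (4,1), t=0.2078
    cross y-line → (4,2), t=0.6600 (wall)
  → r_7 = 0.6600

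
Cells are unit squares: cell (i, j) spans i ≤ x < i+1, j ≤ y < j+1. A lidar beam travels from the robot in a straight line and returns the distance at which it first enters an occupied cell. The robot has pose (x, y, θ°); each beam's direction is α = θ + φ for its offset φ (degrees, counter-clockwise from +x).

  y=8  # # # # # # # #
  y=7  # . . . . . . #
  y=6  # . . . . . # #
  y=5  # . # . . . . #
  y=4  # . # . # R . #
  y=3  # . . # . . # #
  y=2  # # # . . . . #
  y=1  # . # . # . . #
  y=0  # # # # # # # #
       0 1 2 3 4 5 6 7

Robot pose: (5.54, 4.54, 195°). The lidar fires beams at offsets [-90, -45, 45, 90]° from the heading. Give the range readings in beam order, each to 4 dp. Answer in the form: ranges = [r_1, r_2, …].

ranges = [3.5821, 0.6235, 2.9329, 3.6649]

beam 1: φ=-90°, α=105°
  direction (-0.2588, 0.9659); cell (5,4); t to first gridline: x 2.0864, y 0.4762 (then +3.8637 / +1.0353)
    (5,5) via y @ 0.4762
    (5,6) via y @ 1.5115
    (4,6) via x @ 2.0864
    (4,7) via y @ 2.5468
    (4,8) via y @ 3.5821  # hit
  → r_1 = 3.5821
beam 2: φ=-45°, α=150°
  direction (-0.8660, 0.5000); cell (5,4); t to first gridline: x 0.6235, y 0.9200 (then +1.1547 / +2.0000)
    (4,4) via x @ 0.6235  # hit
  → r_2 = 0.6235
beam 3: φ=45°, α=240°
  direction (-0.5000, -0.8660); cell (5,4); t to first gridline: x 1.0800, y 0.6235 (then +2.0000 / +1.1547)
    (5,3) via y @ 0.6235
    (4,3) via x @ 1.0800
    (4,2) via y @ 1.7782
    (4,1) via y @ 2.9329  # hit
  → r_3 = 2.9329
beam 4: φ=90°, α=285°
  direction (0.2588, -0.9659); cell (5,4); t to first gridline: x 1.7773, y 0.5590 (then +3.8637 / +1.0353)
    (5,3) via y @ 0.5590
    (5,2) via y @ 1.5943
    (6,2) via x @ 1.7773
    (6,1) via y @ 2.6296
    (6,0) via y @ 3.6649  # hit
  → r_4 = 3.6649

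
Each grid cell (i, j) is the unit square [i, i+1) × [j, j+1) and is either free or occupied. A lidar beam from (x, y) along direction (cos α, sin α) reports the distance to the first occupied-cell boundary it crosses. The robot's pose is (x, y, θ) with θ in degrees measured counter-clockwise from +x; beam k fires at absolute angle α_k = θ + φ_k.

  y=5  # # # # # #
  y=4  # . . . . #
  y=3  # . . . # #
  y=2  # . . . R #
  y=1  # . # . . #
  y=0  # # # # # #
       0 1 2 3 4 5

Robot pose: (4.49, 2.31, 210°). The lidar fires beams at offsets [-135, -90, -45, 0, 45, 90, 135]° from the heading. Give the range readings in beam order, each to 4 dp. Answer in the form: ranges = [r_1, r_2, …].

ranges = [0.7143, 0.7967, 3.6131, 1.7205, 1.3562, 1.0200, 0.5280]

beam 1: φ=-135°, α=75°
  cosα=0.2588 sinα=0.9659 | (4,2) | tMaxX 1.9705 tMaxY 0.7143 | tΔX 3.8637 tΔY 1.0353
    t=0.7143 [y] (4,3) — stop
  → r_1 = 0.7143
beam 2: φ=-90°, α=120°
  cosα=-0.5000 sinα=0.8660 | (4,2) | tMaxX 0.9800 tMaxY 0.7967 | tΔX 2.0000 tΔY 1.1547
    t=0.7967 [y] (4,3) — stop
  → r_2 = 0.7967
beam 3: φ=-45°, α=165°
  cosα=-0.9659 sinα=0.2588 | (4,2) | tMaxX 0.5073 tMaxY 2.6660 | tΔX 1.0353 tΔY 3.8637
    t=0.5073 [x] (3,2)
    t=1.5426 [x] (2,2)
    t=2.5778 [x] (1,2)
    t=2.6660 [y] (1,3)
    t=3.6131 [x] (0,3) — stop
  → r_3 = 3.6131
beam 4: φ=0°, α=210°
  cosα=-0.8660 sinα=-0.5000 | (4,2) | tMaxX 0.5658 tMaxY 0.6200 | tΔX 1.1547 tΔY 2.0000
    t=0.5658 [x] (3,2)
    t=0.6200 [y] (3,1)
    t=1.7205 [x] (2,1) — stop
  → r_4 = 1.7205
beam 5: φ=45°, α=255°
  cosα=-0.2588 sinα=-0.9659 | (4,2) | tMaxX 1.8932 tMaxY 0.3209 | tΔX 3.8637 tΔY 1.0353
    t=0.3209 [y] (4,1)
    t=1.3562 [y] (4,0) — stop
  → r_5 = 1.3562
beam 6: φ=90°, α=300°
  cosα=0.5000 sinα=-0.8660 | (4,2) | tMaxX 1.0200 tMaxY 0.3580 | tΔX 2.0000 tΔY 1.1547
    t=0.3580 [y] (4,1)
    t=1.0200 [x] (5,1) — stop
  → r_6 = 1.0200
beam 7: φ=135°, α=345°
  cosα=0.9659 sinα=-0.2588 | (4,2) | tMaxX 0.5280 tMaxY 1.1977 | tΔX 1.0353 tΔY 3.8637
    t=0.5280 [x] (5,2) — stop
  → r_7 = 0.5280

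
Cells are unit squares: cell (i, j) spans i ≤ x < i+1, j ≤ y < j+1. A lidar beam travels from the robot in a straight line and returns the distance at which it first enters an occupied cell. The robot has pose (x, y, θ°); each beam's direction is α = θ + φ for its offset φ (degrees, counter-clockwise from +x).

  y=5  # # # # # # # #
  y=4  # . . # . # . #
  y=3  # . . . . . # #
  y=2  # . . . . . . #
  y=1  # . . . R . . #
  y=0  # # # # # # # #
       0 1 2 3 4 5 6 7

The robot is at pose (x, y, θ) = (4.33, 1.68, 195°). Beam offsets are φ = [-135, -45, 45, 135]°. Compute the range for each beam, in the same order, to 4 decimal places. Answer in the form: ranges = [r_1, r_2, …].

ranges = [2.6789, 3.8452, 0.7852, 1.3600]

beam 1: φ=-135°, α=60°
  direction (0.5000, 0.8660); cell (4,1); t to first gridline: x 1.3400, y 0.3695 (then +2.0000 / +1.1547)
    (4,2) via y @ 0.3695
    (5,2) via x @ 1.3400
    (5,3) via y @ 1.5242
    (5,4) via y @ 2.6789  # hit
  → r_1 = 2.6789
beam 2: φ=-45°, α=150°
  direction (-0.8660, 0.5000); cell (4,1); t to first gridline: x 0.3811, y 0.6400 (then +1.1547 / +2.0000)
    (3,1) via x @ 0.3811
    (3,2) via y @ 0.6400
    (2,2) via x @ 1.5358
    (2,3) via y @ 2.6400
    (1,3) via x @ 2.6905
    (0,3) via x @ 3.8452  # hit
  → r_2 = 3.8452
beam 3: φ=45°, α=240°
  direction (-0.5000, -0.8660); cell (4,1); t to first gridline: x 0.6600, y 0.7852 (then +2.0000 / +1.1547)
    (3,1) via x @ 0.6600
    (3,0) via y @ 0.7852  # hit
  → r_3 = 0.7852
beam 4: φ=135°, α=330°
  direction (0.8660, -0.5000); cell (4,1); t to first gridline: x 0.7736, y 1.3600 (then +1.1547 / +2.0000)
    (5,1) via x @ 0.7736
    (5,0) via y @ 1.3600  # hit
  → r_4 = 1.3600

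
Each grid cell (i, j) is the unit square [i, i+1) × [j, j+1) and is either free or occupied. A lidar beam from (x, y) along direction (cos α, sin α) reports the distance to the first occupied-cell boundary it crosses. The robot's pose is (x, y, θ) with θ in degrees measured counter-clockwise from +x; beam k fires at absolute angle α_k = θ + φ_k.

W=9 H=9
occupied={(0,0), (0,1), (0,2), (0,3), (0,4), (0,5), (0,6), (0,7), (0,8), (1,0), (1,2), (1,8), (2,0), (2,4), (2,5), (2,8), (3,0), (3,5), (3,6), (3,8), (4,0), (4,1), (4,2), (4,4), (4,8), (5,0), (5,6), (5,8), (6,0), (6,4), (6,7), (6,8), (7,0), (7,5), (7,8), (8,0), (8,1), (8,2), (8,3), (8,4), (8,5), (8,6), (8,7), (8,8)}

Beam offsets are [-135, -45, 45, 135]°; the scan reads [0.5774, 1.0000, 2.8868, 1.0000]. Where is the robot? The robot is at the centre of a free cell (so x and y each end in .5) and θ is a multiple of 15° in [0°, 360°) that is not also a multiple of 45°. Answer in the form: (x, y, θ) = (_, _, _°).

The pose lattice has 37·16 = 592 candidates. Test each by forward raycasting.
  (6.5, 2.5, 255°): beam 1 = 5.0000 ≠ 0.5774 ✗
  (2.5, 1.5, 30°): beam 1 = 0.5176 ≠ 0.5774 ✗
  (3.5, 4.5, 165°): beam 2 = 0.5774 ≠ 1.0000 ✗
  (3.5, 4.5, 285°): beam 2 = 4.0415 ≠ 1.0000 ✗
  …
  (7.5, 3.5, 165°): r_1=0.5774, r_2=1.0000, r_3=2.8868, r_4=1.0000 — all match ✓
Unique over the lattice → pose = (7.5, 3.5, 165°).

(x, y, θ) = (7.5, 3.5, 165°)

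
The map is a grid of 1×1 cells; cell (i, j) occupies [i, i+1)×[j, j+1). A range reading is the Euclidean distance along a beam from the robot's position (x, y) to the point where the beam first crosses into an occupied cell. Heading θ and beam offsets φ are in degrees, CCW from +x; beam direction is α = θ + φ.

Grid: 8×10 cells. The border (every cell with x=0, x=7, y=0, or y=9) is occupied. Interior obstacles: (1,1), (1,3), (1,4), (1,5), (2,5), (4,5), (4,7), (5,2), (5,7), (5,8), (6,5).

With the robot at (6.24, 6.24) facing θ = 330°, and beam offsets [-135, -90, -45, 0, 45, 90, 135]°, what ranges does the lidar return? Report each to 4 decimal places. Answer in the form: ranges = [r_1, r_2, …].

ranges = [1.2837, 0.2771, 0.2485, 0.4800, 0.7868, 1.5200, 0.9273]

beam 1: φ=-135°, α=195°
  dir = (cos 195°, sin 195°) = (-0.9659, -0.2588); from cell (6,6)
  next x-line at t=0.2485, next y-line at t=0.9273; Δt_x=1.0353, Δt_y=3.8637
    x: enter (5,6) at t=0.2485
    y: enter (5,5) at t=0.9273
    x: enter (4,5) at t=1.2837 ← occupied
  → r_1 = 1.2837
beam 2: φ=-90°, α=240°
  dir = (cos 240°, sin 240°) = (-0.5000, -0.8660); from cell (6,6)
  next x-line at t=0.4800, next y-line at t=0.2771; Δt_x=2.0000, Δt_y=1.1547
    y: enter (6,5) at t=0.2771 ← occupied
  → r_2 = 0.2771
beam 3: φ=-45°, α=285°
  dir = (cos 285°, sin 285°) = (0.2588, -0.9659); from cell (6,6)
  next x-line at t=2.9364, next y-line at t=0.2485; Δt_x=3.8637, Δt_y=1.0353
    y: enter (6,5) at t=0.2485 ← occupied
  → r_3 = 0.2485
beam 4: φ=0°, α=330°
  dir = (cos 330°, sin 330°) = (0.8660, -0.5000); from cell (6,6)
  next x-line at t=0.8776, next y-line at t=0.4800; Δt_x=1.1547, Δt_y=2.0000
    y: enter (6,5) at t=0.4800 ← occupied
  → r_4 = 0.4800
beam 5: φ=45°, α=15°
  dir = (cos 15°, sin 15°) = (0.9659, 0.2588); from cell (6,6)
  next x-line at t=0.7868, next y-line at t=2.9364; Δt_x=1.0353, Δt_y=3.8637
    x: enter (7,6) at t=0.7868 ← occupied
  → r_5 = 0.7868
beam 6: φ=90°, α=60°
  dir = (cos 60°, sin 60°) = (0.5000, 0.8660); from cell (6,6)
  next x-line at t=1.5200, next y-line at t=0.8776; Δt_x=2.0000, Δt_y=1.1547
    y: enter (6,7) at t=0.8776
    x: enter (7,7) at t=1.5200 ← occupied
  → r_6 = 1.5200
beam 7: φ=135°, α=105°
  dir = (cos 105°, sin 105°) = (-0.2588, 0.9659); from cell (6,6)
  next x-line at t=0.9273, next y-line at t=0.7868; Δt_x=3.8637, Δt_y=1.0353
    y: enter (6,7) at t=0.7868
    x: enter (5,7) at t=0.9273 ← occupied
  → r_7 = 0.9273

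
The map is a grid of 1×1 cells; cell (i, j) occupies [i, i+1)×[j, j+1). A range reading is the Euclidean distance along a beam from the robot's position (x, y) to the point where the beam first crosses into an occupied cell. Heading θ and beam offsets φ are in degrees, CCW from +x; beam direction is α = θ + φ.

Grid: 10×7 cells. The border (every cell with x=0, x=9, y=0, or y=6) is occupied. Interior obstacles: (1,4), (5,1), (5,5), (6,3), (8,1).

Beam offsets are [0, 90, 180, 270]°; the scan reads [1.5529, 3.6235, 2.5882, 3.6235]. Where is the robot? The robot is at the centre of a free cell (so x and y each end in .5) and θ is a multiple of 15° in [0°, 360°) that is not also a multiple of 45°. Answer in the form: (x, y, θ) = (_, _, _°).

Enumerate (i+0.5, j+0.5, θ) over the 35 free cells and 16 admissible headings. For each, cast all 4 beams and compare to the given ranges.
  (1.5, 1.5, 60°): beam 1 = 5.1962 ≠ 1.5529 ✗
  (2.5, 1.5, 120°): beam 1 = 2.8868 ≠ 1.5529 ✗
  (4.5, 2.5, 30°): beam 1 = 1.7321 ≠ 1.5529 ✗
  (6.5, 2.5, 150°): beam 1 = 6.3509 ≠ 1.5529 ✗
  …
  (4.5, 2.5, 255°): r_1=1.5529, r_2=3.6235, r_3=2.5882, r_4=3.6235 — all match ✓
Unique over the lattice → pose = (4.5, 2.5, 255°).

(x, y, θ) = (4.5, 2.5, 255°)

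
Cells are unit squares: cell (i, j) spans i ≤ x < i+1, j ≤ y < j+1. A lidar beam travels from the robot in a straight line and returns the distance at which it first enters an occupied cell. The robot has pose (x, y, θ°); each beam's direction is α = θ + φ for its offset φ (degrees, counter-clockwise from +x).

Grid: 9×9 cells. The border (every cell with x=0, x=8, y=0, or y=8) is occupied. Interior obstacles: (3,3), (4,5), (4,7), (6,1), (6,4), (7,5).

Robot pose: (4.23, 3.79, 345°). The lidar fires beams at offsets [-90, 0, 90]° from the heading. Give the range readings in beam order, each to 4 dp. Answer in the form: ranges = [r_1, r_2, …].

beam 1: φ=-90°, α=255°
  cosα=-0.2588 sinα=-0.9659 | (4,3) | tMaxX 0.8887 tMaxY 0.8179 | tΔX 3.8637 tΔY 1.0353
    t=0.8179 [y] (4,2)
    t=0.8887 [x] (3,2)
    t=1.8531 [y] (3,1)
    t=2.8884 [y] (3,0) — stop
  → r_1 = 2.8884
beam 2: φ=0°, α=345°
  cosα=0.9659 sinα=-0.2588 | (4,3) | tMaxX 0.7972 tMaxY 3.0523 | tΔX 1.0353 tΔY 3.8637
    t=0.7972 [x] (5,3)
    t=1.8324 [x] (6,3)
    t=2.8677 [x] (7,3)
    t=3.0523 [y] (7,2)
    t=3.9030 [x] (8,2) — stop
  → r_2 = 3.9030
beam 3: φ=90°, α=75°
  cosα=0.2588 sinα=0.9659 | (4,3) | tMaxX 2.9751 tMaxY 0.2174 | tΔX 3.8637 tΔY 1.0353
    t=0.2174 [y] (4,4)
    t=1.2527 [y] (4,5) — stop
  → r_3 = 1.2527

ranges = [2.8884, 3.9030, 1.2527]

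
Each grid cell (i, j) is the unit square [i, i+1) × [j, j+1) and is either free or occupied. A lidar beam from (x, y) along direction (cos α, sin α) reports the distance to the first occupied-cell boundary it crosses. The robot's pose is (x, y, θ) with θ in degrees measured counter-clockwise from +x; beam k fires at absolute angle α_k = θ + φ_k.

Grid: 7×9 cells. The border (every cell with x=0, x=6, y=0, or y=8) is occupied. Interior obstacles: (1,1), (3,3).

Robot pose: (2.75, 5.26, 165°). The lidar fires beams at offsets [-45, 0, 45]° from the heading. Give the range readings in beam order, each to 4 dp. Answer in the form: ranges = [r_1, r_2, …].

beam 1: φ=-45°, α=120°
  d=(-0.5000,0.8660)  start (2,5)  tX=1.5000 tY=0.8545  stride 1/|dx|=2.0000 1/|dy|=1.1547
    cross y-line → (2,6), t=0.8545
    cross x-line → (1,6), t=1.5000
    cross y-line → (1,7), t=2.0092
    cross y-line → (1,8), t=3.1639 (wall)
  → r_1 = 3.1639
beam 2: φ=0°, α=165°
  d=(-0.9659,0.2588)  start (2,5)  tX=0.7765 tY=2.8591  stride 1/|dx|=1.0353 1/|dy|=3.8637
    cross x-line → (1,5), t=0.7765
    cross x-line → (0,5), t=1.8117 (wall)
  → r_2 = 1.8117
beam 3: φ=45°, α=210°
  d=(-0.8660,-0.5000)  start (2,5)  tX=0.8660 tY=0.5200  stride 1/|dx|=1.1547 1/|dy|=2.0000
    cross y-line → (2,4), t=0.5200
    cross x-line → (1,4), t=0.8660
    cross x-line → (0,4), t=2.0207 (wall)
  → r_3 = 2.0207

ranges = [3.1639, 1.8117, 2.0207]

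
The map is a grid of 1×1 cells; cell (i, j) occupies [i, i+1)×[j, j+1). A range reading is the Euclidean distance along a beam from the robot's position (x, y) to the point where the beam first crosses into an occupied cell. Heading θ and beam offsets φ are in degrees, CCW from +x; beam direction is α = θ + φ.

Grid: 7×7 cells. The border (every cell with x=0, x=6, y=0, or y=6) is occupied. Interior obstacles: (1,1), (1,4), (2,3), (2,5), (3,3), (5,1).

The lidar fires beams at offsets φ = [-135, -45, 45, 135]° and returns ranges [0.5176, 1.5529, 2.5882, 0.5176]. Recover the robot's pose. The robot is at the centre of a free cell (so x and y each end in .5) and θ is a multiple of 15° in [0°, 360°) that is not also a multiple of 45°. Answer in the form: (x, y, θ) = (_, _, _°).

(x, y, θ) = (3.5, 5.5, 300°)

Enumerate (i+0.5, j+0.5, θ) over the 19 free cells and 16 admissible headings. For each, cast all 4 beams and compare to the given ranges.
  (3.5, 5.5, 345°): beam 1 = 0.5774 ≠ 0.5176 ✗
  (1.5, 2.5, 330°): beam 2 = 0.5176 ≠ 1.5529 ✗
  (4.5, 4.5, 60°): beam 1 = 2.5882 ≠ 0.5176 ✗
  (3.5, 2.5, 150°): beam 1 = 2.5882 ≠ 0.5176 ✗
  (1.5, 2.5, 300°): beam 2 = 0.5176 ≠ 1.5529 ✗
  …
  (3.5, 5.5, 300°): r_1=0.5176, r_2=1.5529, r_3=2.5882, r_4=0.5176 — all match ✓
Only this pose fits every beam.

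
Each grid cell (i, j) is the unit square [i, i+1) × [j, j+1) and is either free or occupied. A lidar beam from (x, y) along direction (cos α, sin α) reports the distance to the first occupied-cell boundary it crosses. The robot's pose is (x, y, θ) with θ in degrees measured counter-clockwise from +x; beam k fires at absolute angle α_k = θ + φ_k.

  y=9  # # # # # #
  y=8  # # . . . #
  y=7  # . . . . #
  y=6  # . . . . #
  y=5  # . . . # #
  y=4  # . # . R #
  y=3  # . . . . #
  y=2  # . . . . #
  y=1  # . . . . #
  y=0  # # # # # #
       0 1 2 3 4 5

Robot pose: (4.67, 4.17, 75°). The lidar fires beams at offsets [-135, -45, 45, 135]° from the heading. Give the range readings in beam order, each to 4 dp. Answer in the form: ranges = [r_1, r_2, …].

ranges = [0.6600, 0.3811, 0.9584, 4.2378]

beam 1: φ=-135°, α=300°
  dir = (cos 300°, sin 300°) = (0.5000, -0.8660); from cell (4,4)
  next x-line at t=0.6600, next y-line at t=0.1963; Δt_x=2.0000, Δt_y=1.1547
    y: enter (4,3) at t=0.1963
    x: enter (5,3) at t=0.6600 ← occupied
  → r_1 = 0.6600
beam 2: φ=-45°, α=30°
  dir = (cos 30°, sin 30°) = (0.8660, 0.5000); from cell (4,4)
  next x-line at t=0.3811, next y-line at t=1.6600; Δt_x=1.1547, Δt_y=2.0000
    x: enter (5,4) at t=0.3811 ← occupied
  → r_2 = 0.3811
beam 3: φ=45°, α=120°
  dir = (cos 120°, sin 120°) = (-0.5000, 0.8660); from cell (4,4)
  next x-line at t=1.3400, next y-line at t=0.9584; Δt_x=2.0000, Δt_y=1.1547
    y: enter (4,5) at t=0.9584 ← occupied
  → r_3 = 0.9584
beam 4: φ=135°, α=210°
  dir = (cos 210°, sin 210°) = (-0.8660, -0.5000); from cell (4,4)
  next x-line at t=0.7736, next y-line at t=0.3400; Δt_x=1.1547, Δt_y=2.0000
    y: enter (4,3) at t=0.3400
    x: enter (3,3) at t=0.7736
    x: enter (2,3) at t=1.9283
    y: enter (2,2) at t=2.3400
    x: enter (1,2) at t=3.0831
    x: enter (0,2) at t=4.2378 ← occupied
  → r_4 = 4.2378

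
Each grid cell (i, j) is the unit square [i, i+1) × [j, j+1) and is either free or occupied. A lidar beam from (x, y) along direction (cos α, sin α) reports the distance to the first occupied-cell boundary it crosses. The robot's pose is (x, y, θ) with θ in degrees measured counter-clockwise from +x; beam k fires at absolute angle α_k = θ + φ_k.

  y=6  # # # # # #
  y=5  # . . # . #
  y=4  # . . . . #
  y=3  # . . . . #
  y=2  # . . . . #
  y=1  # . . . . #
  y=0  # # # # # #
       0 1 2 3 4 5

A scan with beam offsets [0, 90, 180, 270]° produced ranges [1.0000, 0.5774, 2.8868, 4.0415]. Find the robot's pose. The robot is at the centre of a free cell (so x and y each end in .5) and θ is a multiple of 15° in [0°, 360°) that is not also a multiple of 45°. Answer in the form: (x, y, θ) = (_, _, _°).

Candidates: 19 free-cell centres × 16 headings = 304 poses. Raycast each; keep the one whose scan matches to 4 dp.
  (4.5, 5.5, 75°): beam 1 = 0.5176 ≠ 1.0000 ✗
  (1.5, 2.5, 255°): beam 1 = 1.5529 ≠ 1.0000 ✗
  (1.5, 2.5, 75°): beam 1 = 3.6235 ≠ 1.0000 ✗
  …
  (1.5, 3.5, 120°): r_1=1.0000, r_2=0.5774, r_3=2.8868, r_4=4.0415 — all match ✓
Unique over the lattice → pose = (1.5, 3.5, 120°).

(x, y, θ) = (1.5, 3.5, 120°)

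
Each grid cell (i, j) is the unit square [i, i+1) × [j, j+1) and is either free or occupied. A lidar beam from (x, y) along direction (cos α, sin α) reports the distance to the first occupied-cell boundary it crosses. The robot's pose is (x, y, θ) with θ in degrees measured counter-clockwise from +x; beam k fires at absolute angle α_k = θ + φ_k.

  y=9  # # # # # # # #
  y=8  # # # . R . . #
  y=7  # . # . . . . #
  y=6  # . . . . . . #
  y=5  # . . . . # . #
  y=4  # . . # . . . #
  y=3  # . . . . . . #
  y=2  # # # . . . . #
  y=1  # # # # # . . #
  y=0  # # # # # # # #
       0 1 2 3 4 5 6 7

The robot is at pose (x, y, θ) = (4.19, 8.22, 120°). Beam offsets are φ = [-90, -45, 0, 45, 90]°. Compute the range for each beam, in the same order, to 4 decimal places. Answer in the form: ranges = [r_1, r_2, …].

ranges = [1.5600, 0.8075, 0.9007, 1.2320, 1.3741]

beam 1: φ=-90°, α=30°
  direction (0.8660, 0.5000); cell (4,8); t to first gridline: x 0.9353, y 1.5600 (then +1.1547 / +2.0000)
    (5,8) via x @ 0.9353
    (5,9) via y @ 1.5600  # hit
  → r_1 = 1.5600
beam 2: φ=-45°, α=75°
  direction (0.2588, 0.9659); cell (4,8); t to first gridline: x 3.1296, y 0.8075 (then +3.8637 / +1.0353)
    (4,9) via y @ 0.8075  # hit
  → r_2 = 0.8075
beam 3: φ=0°, α=120°
  direction (-0.5000, 0.8660); cell (4,8); t to first gridline: x 0.3800, y 0.9007 (then +2.0000 / +1.1547)
    (3,8) via x @ 0.3800
    (3,9) via y @ 0.9007  # hit
  → r_3 = 0.9007
beam 4: φ=45°, α=165°
  direction (-0.9659, 0.2588); cell (4,8); t to first gridline: x 0.1967, y 3.0137 (then +1.0353 / +3.8637)
    (3,8) via x @ 0.1967
    (2,8) via x @ 1.2320  # hit
  → r_4 = 1.2320
beam 5: φ=90°, α=210°
  direction (-0.8660, -0.5000); cell (4,8); t to first gridline: x 0.2194, y 0.4400 (then +1.1547 / +2.0000)
    (3,8) via x @ 0.2194
    (3,7) via y @ 0.4400
    (2,7) via x @ 1.3741  # hit
  → r_5 = 1.3741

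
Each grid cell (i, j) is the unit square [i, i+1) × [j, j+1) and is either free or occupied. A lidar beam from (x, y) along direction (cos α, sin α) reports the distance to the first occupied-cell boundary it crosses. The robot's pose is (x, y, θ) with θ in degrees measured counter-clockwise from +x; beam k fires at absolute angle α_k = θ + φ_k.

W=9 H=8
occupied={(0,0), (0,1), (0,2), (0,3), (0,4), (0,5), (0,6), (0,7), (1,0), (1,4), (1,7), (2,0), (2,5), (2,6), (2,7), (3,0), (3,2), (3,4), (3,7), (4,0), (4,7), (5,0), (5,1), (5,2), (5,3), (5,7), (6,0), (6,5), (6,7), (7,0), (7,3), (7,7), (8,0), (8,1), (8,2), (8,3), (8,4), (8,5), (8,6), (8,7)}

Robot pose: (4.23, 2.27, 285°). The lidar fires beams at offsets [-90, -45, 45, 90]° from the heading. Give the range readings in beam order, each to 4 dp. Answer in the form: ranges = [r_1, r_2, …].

ranges = [0.2381, 1.4665, 0.8891, 0.7972]

beam 1: φ=-90°, α=195°
  dir = (cos 195°, sin 195°) = (-0.9659, -0.2588); from cell (4,2)
  next x-line at t=0.2381, next y-line at t=1.0432; Δt_x=1.0353, Δt_y=3.8637
    x: enter (3,2) at t=0.2381 ← occupied
  → r_1 = 0.2381
beam 2: φ=-45°, α=240°
  dir = (cos 240°, sin 240°) = (-0.5000, -0.8660); from cell (4,2)
  next x-line at t=0.4600, next y-line at t=0.3118; Δt_x=2.0000, Δt_y=1.1547
    y: enter (4,1) at t=0.3118
    x: enter (3,1) at t=0.4600
    y: enter (3,0) at t=1.4665 ← occupied
  → r_2 = 1.4665
beam 3: φ=45°, α=330°
  dir = (cos 330°, sin 330°) = (0.8660, -0.5000); from cell (4,2)
  next x-line at t=0.8891, next y-line at t=0.5400; Δt_x=1.1547, Δt_y=2.0000
    y: enter (4,1) at t=0.5400
    x: enter (5,1) at t=0.8891 ← occupied
  → r_3 = 0.8891
beam 4: φ=90°, α=15°
  dir = (cos 15°, sin 15°) = (0.9659, 0.2588); from cell (4,2)
  next x-line at t=0.7972, next y-line at t=2.8205; Δt_x=1.0353, Δt_y=3.8637
    x: enter (5,2) at t=0.7972 ← occupied
  → r_4 = 0.7972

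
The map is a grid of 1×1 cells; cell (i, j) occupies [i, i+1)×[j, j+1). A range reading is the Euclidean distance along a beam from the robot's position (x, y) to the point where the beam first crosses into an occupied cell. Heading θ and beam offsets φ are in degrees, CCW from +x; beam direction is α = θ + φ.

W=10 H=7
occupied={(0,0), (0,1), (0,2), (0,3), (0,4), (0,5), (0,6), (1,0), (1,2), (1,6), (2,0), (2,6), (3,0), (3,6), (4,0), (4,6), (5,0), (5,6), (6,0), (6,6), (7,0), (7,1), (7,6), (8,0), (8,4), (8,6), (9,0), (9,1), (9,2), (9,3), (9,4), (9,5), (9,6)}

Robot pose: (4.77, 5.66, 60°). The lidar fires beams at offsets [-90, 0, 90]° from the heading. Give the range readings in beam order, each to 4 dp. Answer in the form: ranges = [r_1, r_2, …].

beam 1: φ=-90°, α=330°
  d=(0.8660,-0.5000)  start (4,5)  tX=0.2656 tY=1.3200  stride 1/|dx|=1.1547 1/|dy|=2.0000
    cross x-line → (5,5), t=0.2656
    cross y-line → (5,4), t=1.3200
    cross x-line → (6,4), t=1.4203
    cross x-line → (7,4), t=2.5750
    cross y-line → (7,3), t=3.3200
    cross x-line → (8,3), t=3.7297
    cross x-line → (9,3), t=4.8844 (wall)
  → r_1 = 4.8844
beam 2: φ=0°, α=60°
  d=(0.5000,0.8660)  start (4,5)  tX=0.4600 tY=0.3926  stride 1/|dx|=2.0000 1/|dy|=1.1547
    cross y-line → (4,6), t=0.3926 (wall)
  → r_2 = 0.3926
beam 3: φ=90°, α=150°
  d=(-0.8660,0.5000)  start (4,5)  tX=0.8891 tY=0.6800  stride 1/|dx|=1.1547 1/|dy|=2.0000
    cross y-line → (4,6), t=0.6800 (wall)
  → r_3 = 0.6800

ranges = [4.8844, 0.3926, 0.6800]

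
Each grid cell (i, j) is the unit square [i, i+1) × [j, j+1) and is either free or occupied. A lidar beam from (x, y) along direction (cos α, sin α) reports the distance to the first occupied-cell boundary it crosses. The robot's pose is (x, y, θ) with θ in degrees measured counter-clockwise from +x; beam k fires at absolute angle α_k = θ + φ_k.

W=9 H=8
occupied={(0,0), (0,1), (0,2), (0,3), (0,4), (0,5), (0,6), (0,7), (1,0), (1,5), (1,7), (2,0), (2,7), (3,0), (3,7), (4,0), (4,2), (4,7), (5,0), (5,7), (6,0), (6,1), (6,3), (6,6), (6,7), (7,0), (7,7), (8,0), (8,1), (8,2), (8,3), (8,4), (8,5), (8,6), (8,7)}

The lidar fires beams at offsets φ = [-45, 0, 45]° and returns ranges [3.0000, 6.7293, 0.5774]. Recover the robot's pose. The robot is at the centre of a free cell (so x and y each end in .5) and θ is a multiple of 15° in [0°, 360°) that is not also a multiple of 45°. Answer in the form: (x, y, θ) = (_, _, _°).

Enumerate (i+0.5, j+0.5, θ) over the 37 free cells and 16 admissible headings. For each, cast all 3 beams and compare to the given ranges.
  (5.5, 1.5, 255°): beam 1 = 1.0000 ≠ 3.0000 ✗
  (6.5, 2.5, 120°): beam 1 = 0.5176 ≠ 3.0000 ✗
  (1.5, 3.5, 120°): beam 1 = 1.5529 ≠ 3.0000 ✗
  (7.5, 3.5, 255°): beam 1 = 0.5774 ≠ 3.0000 ✗
  …
  (1.5, 4.5, 15°): r_1=3.0000, r_2=6.7293, r_3=0.5774 — all match ✓
No second candidate reproduces the full scan.

(x, y, θ) = (1.5, 4.5, 15°)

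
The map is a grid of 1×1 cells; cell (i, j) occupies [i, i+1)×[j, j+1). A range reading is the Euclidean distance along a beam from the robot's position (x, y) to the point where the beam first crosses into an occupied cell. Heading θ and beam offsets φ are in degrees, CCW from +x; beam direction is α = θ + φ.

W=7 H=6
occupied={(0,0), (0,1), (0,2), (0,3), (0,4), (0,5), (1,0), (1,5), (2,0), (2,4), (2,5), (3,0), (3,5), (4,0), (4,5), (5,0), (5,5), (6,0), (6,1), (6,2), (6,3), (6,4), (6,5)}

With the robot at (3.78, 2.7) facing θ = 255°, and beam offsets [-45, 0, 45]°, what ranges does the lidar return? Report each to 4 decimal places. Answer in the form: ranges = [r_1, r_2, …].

beam 1: φ=-45°, α=210°
  d=(-0.8660,-0.5000)  start (3,2)  tX=0.9007 tY=1.4000  stride 1/|dx|=1.1547 1/|dy|=2.0000
    cross x-line → (2,2), t=0.9007
    cross y-line → (2,1), t=1.4000
    cross x-line → (1,1), t=2.0554
    cross x-line → (0,1), t=3.2101 (wall)
  → r_1 = 3.2101
beam 2: φ=0°, α=255°
  d=(-0.2588,-0.9659)  start (3,2)  tX=3.0137 tY=0.7247  stride 1/|dx|=3.8637 1/|dy|=1.0353
    cross y-line → (3,1), t=0.7247
    cross y-line → (3,0), t=1.7600 (wall)
  → r_2 = 1.7600
beam 3: φ=45°, α=300°
  d=(0.5000,-0.8660)  start (3,2)  tX=0.4400 tY=0.8083  stride 1/|dx|=2.0000 1/|dy|=1.1547
    cross x-line → (4,2), t=0.4400
    cross y-line → (4,1), t=0.8083
    cross y-line → (4,0), t=1.9630 (wall)
  → r_3 = 1.9630

ranges = [3.2101, 1.7600, 1.9630]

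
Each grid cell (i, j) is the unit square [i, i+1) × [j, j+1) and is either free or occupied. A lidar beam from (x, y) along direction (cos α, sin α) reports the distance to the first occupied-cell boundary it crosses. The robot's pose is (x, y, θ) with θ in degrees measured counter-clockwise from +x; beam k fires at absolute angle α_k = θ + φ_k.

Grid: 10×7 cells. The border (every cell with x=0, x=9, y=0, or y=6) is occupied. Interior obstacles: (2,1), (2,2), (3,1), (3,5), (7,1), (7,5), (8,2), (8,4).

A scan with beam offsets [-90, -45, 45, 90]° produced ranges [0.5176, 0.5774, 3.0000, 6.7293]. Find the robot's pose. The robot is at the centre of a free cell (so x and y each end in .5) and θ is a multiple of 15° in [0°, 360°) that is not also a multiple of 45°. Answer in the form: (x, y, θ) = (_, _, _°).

The pose lattice has 32·16 = 512 candidates. Test each by forward raycasting.
  (8.5, 3.5, 150°): beam 1 = 0.5774 ≠ 0.5176 ✗
  (8.5, 5.5, 15°): beam 3 = 0.5774 ≠ 3.0000 ✗
  (1.5, 4.5, 75°): beam 1 = 6.7293 ≠ 0.5176 ✗
  (4.5, 4.5, 255°): beam 1 = 3.6235 ≠ 0.5176 ✗
  …
  (7.5, 4.5, 105°): r_1=0.5176, r_2=0.5774, r_3=3.0000, r_4=6.7293 — all match ✓
Only this pose fits every beam.

(x, y, θ) = (7.5, 4.5, 105°)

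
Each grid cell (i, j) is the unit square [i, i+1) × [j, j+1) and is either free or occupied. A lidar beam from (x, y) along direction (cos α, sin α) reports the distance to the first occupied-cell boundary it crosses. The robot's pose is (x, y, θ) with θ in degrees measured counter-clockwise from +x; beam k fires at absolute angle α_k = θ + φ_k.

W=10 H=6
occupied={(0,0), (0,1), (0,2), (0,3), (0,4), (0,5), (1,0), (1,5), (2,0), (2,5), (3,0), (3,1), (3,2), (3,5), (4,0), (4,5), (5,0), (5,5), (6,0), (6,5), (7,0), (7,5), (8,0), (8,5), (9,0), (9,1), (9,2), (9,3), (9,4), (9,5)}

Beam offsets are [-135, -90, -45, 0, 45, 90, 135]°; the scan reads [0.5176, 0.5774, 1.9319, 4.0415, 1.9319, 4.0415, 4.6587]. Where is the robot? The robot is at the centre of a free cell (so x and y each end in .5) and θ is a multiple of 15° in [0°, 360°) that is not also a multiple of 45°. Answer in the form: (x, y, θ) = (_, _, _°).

Candidates: 30 free-cell centres × 16 headings = 480 poses. Raycast each; keep the one whose scan matches to 4 dp.
  (4.5, 4.5, 240°): beam 2 = 1.0000 ≠ 0.5774 ✗
  (4.5, 4.5, 345°): beam 1 = 4.0415 ≠ 0.5176 ✗
  (3.5, 3.5, 15°): beam 1 = 0.5774 ≠ 0.5176 ✗
  (6.5, 1.5, 330°): beam 1 = 1.9319 ≠ 0.5176 ✗
  …
  (4.5, 4.5, 210°): r_1=0.5176, r_2=0.5774, r_3=1.9319, r_4=4.0415, r_5=1.9319, r_6=4.0415, r_7=4.6587 — all match ✓
No second candidate reproduces the full scan.

(x, y, θ) = (4.5, 4.5, 210°)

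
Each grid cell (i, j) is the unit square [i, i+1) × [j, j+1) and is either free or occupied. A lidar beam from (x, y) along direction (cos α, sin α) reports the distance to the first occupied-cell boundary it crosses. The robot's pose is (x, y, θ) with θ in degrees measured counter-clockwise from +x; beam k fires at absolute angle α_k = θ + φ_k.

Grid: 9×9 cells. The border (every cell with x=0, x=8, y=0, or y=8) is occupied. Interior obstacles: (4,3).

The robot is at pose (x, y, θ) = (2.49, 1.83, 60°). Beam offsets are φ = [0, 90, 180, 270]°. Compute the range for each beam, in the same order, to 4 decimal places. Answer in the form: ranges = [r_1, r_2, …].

ranges = [7.1245, 1.7205, 0.9584, 1.6600]

beam 1: φ=0°, α=60°
  d=(0.5000,0.8660)  start (2,1)  tX=1.0200 tY=0.1963  stride 1/|dx|=2.0000 1/|dy|=1.1547
    cross y-line → (2,2), t=0.1963
    cross x-line → (3,2), t=1.0200
    cross y-line → (3,3), t=1.3510
    cross y-line → (3,4), t=2.5057
    cross x-line → (4,4), t=3.0200
    cross y-line → (4,5), t=3.6604
    cross y-line → (4,6), t=4.8151
    cross x-line → (5,6), t=5.0200
    cross y-line → (5,7), t=5.9698
    cross x-line → (6,7), t=7.0200
    cross y-line → (6,8), t=7.1245 (wall)
  → r_1 = 7.1245
beam 2: φ=90°, α=150°
  d=(-0.8660,0.5000)  start (2,1)  tX=0.5658 tY=0.3400  stride 1/|dx|=1.1547 1/|dy|=2.0000
    cross y-line → (2,2), t=0.3400
    cross x-line → (1,2), t=0.5658
    cross x-line → (0,2), t=1.7205 (wall)
  → r_2 = 1.7205
beam 3: φ=180°, α=240°
  d=(-0.5000,-0.8660)  start (2,1)  tX=0.9800 tY=0.9584  stride 1/|dx|=2.0000 1/|dy|=1.1547
    cross y-line → (2,0), t=0.9584 (wall)
  → r_3 = 0.9584
beam 4: φ=270°, α=330°
  d=(0.8660,-0.5000)  start (2,1)  tX=0.5889 tY=1.6600  stride 1/|dx|=1.1547 1/|dy|=2.0000
    cross x-line → (3,1), t=0.5889
    cross y-line → (3,0), t=1.6600 (wall)
  → r_4 = 1.6600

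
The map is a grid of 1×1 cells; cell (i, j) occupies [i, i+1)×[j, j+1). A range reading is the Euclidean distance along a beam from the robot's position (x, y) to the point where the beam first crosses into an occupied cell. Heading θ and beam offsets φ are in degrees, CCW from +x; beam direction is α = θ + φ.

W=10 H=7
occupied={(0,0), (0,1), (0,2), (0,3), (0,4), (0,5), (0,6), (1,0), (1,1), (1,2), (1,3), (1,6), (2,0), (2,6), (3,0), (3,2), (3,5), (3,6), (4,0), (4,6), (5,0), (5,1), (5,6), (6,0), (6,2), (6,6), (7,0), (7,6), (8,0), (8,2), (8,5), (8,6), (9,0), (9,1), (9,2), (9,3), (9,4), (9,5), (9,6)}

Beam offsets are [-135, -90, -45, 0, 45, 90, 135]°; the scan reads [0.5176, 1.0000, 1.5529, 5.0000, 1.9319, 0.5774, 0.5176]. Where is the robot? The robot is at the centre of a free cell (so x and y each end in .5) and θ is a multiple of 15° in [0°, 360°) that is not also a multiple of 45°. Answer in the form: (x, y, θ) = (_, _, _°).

Candidates: 31 free-cell centres × 16 headings = 496 poses. Raycast each; keep the one whose scan matches to 4 dp.
  (3.5, 3.5, 195°): beam 1 = 2.8868 ≠ 0.5176 ✗
  (4.5, 4.5, 150°): beam 1 = 3.6235 ≠ 0.5176 ✗
  (3.5, 4.5, 75°): beam 1 = 3.0000 ≠ 0.5176 ✗
  (7.5, 3.5, 75°): beam 1 = 1.0000 ≠ 0.5176 ✗
  (4.5, 1.5, 210°): beam 1 = 4.6587 ≠ 0.5176 ✗
  …
  (8.5, 3.5, 150°): r_1=0.5176, r_2=1.0000, r_3=1.5529, r_4=5.0000, r_5=1.9319, r_6=0.5774, r_7=0.5176 — all match ✓
Only this pose fits every beam.

(x, y, θ) = (8.5, 3.5, 150°)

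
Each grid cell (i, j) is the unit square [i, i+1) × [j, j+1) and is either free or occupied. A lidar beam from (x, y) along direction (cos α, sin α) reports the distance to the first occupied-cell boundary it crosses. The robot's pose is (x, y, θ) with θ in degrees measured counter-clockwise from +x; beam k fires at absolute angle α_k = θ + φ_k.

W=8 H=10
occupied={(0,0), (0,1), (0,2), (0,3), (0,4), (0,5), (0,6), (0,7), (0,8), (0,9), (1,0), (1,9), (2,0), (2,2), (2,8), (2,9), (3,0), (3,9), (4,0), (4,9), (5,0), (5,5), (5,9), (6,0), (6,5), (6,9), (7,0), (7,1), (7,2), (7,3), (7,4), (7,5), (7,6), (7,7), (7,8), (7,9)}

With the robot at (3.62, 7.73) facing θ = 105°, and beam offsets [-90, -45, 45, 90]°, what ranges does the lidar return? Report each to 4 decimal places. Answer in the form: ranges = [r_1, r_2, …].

beam 1: φ=-90°, α=15°
  dir = (cos 15°, sin 15°) = (0.9659, 0.2588); from cell (3,7)
  next x-line at t=0.3934, next y-line at t=1.0432; Δt_x=1.0353, Δt_y=3.8637
    x: enter (4,7) at t=0.3934
    y: enter (4,8) at t=1.0432
    x: enter (5,8) at t=1.4287
    x: enter (6,8) at t=2.4640
    x: enter (7,8) at t=3.4992 ← occupied
  → r_1 = 3.4992
beam 2: φ=-45°, α=60°
  dir = (cos 60°, sin 60°) = (0.5000, 0.8660); from cell (3,7)
  next x-line at t=0.7600, next y-line at t=0.3118; Δt_x=2.0000, Δt_y=1.1547
    y: enter (3,8) at t=0.3118
    x: enter (4,8) at t=0.7600
    y: enter (4,9) at t=1.4665 ← occupied
  → r_2 = 1.4665
beam 3: φ=45°, α=150°
  dir = (cos 150°, sin 150°) = (-0.8660, 0.5000); from cell (3,7)
  next x-line at t=0.7159, next y-line at t=0.5400; Δt_x=1.1547, Δt_y=2.0000
    y: enter (3,8) at t=0.5400
    x: enter (2,8) at t=0.7159 ← occupied
  → r_3 = 0.7159
beam 4: φ=90°, α=195°
  dir = (cos 195°, sin 195°) = (-0.9659, -0.2588); from cell (3,7)
  next x-line at t=0.6419, next y-line at t=2.8205; Δt_x=1.0353, Δt_y=3.8637
    x: enter (2,7) at t=0.6419
    x: enter (1,7) at t=1.6771
    x: enter (0,7) at t=2.7124 ← occupied
  → r_4 = 2.7124

ranges = [3.4992, 1.4665, 0.7159, 2.7124]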